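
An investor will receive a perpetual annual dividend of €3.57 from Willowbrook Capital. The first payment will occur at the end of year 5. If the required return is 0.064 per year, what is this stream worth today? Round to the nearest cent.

€43.52

Value at end of year 4: C / r = €3.57 / 0.064 = €55.7813
Discount to today: PV = €55.7813 / (1 + 0.064)^4 = €55.7813 / 1.281641 = €43.52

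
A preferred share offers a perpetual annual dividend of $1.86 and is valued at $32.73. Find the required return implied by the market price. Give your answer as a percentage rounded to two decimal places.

P = C/r ⇒ r = C/P = $1.86/$32.73 = 0.056829

5.68%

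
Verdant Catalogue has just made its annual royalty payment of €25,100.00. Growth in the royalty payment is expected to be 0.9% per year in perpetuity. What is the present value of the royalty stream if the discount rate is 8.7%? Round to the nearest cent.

€324691.03

D₁ = D₀ × (1 + g) = €25,100.00 × 1.009 = €25,325.9000
Growing perpetuity: P = D₁ / (r − g) = €25,325.9000 / (0.087 − 0.009) = €324,691.03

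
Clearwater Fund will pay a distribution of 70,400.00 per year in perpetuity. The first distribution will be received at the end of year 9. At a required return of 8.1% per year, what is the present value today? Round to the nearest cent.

466103.20

Value at end of year 8: C / r = 70,400.00 / 0.081 = 869,135.8025
Discount to today: PV = 869,135.8025 / (1 + 0.081)^8 = 869,135.8025 / 1.864685 = 466,103.20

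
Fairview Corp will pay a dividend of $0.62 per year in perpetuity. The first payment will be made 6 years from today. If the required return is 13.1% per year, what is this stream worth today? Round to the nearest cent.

$2.56

Value at end of year 5: C / r = $0.62 / 0.131 = $4.7328
Discount to today: PV = $4.7328 / (1 + 0.131)^5 = $4.7328 / 1.850602 = $2.56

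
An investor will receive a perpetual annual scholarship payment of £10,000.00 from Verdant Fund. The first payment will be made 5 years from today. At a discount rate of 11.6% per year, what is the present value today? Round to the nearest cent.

Value at end of year 4: C / r = £10,000.00 / 0.116 = £86,206.8966
Discount to today: PV = £86,206.8966 / (1 + 0.116)^4 = £86,206.8966 / 1.551161 = £55,575.74

£55575.74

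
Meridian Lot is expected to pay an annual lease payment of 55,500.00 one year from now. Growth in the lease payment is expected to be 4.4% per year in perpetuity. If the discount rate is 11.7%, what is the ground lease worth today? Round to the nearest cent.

760273.97

Growing perpetuity: P = D₁ / (r − g) = 55,500.0000 / (0.117 − 0.044) = 760,273.97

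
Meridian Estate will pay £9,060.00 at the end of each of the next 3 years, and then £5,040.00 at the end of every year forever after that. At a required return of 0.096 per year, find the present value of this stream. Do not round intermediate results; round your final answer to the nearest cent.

£62567.97

PV of 3-year annuity: £9,060.00 × [1 − (1+0.096)^−3] / 0.096 = 22690.49310
Perpetuity value at year 3: £5,040.00 / 0.096 = 52500.00000
PV of perpetuity: 52500.00000 / (1+0.096)^3 = 39877.47404
Total PV = 22690.49310 + 39877.47404 = 62567.96714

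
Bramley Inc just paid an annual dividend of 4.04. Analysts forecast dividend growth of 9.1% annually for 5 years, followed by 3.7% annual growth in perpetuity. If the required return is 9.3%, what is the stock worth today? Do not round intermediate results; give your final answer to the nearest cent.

94.22

D_1 = 4.40764
D_2 = 4.80874
D_3 = 5.24633
D_4 = 5.72375
D_5 = 6.24461
Terminal value at year 5: TV = D_5×(1+g_2)/(r−g_2) = 6.47566/0.056 = 115.63674
P_0 = D_1/(1+r)^1 + D_2/(1+r)^2 + D_3/(1+r)^3 + D_4/(1+r)^4 + D_5/(1+r)^5 + TV/(1+r)^5
    = 4.03261 + 4.02523 + 4.01786 + 4.01051 + 4.00317 + 74.13018 = 94.21956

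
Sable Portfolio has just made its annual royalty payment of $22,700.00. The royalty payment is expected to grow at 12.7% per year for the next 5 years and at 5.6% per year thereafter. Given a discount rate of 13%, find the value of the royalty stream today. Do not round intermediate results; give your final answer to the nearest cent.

D_1 = 25582.90000
D_2 = 28831.92830
D_3 = 32493.58319
D_4 = 36620.26826
D_5 = 41271.04233
Terminal value at year 5: TV = D_5×(1+g_2)/(r−g_2) = 43582.22070/0.074 = 588948.92837
P_0 = D_1/(1+r)^1 + D_2/(1+r)^2 + D_3/(1+r)^3 + D_4/(1+r)^4 + D_5/(1+r)^5 + TV/(1+r)^5
    = 22639.73451 + 22579.62902 + 22519.68311 + 22459.89634 + 22400.26829 + 319657.88267 = 432257.09394

$432257.09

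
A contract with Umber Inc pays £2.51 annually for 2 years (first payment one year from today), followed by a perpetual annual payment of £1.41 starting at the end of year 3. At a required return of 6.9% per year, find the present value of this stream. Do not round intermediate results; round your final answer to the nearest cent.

£22.43

PV of 2-year annuity: £2.51 × [1 − (1+0.069)^−2] / 0.069 = 4.54442
Perpetuity value at year 2: £1.41 / 0.069 = 20.43478
PV of perpetuity: 20.43478 / (1+0.069)^2 = 17.88194
Total PV = 4.54442 + 17.88194 = 22.42636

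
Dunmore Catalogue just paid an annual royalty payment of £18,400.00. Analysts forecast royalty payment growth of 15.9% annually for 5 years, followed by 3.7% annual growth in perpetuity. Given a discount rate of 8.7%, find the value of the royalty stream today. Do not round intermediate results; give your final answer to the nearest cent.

D_1 = 21325.60000
D_2 = 24716.37040
D_3 = 28646.27329
D_4 = 33201.03075
D_5 = 38479.99464
Terminal value at year 5: TV = D_5×(1+g_2)/(r−g_2) = 39903.75444/0.05 = 798075.08875
P_0 = D_1/(1+r)^1 + D_2/(1+r)^2 + D_3/(1+r)^3 + D_4/(1+r)^4 + D_5/(1+r)^5 + TV/(1+r)^5
    = 19618.76725 + 20918.26241 + 22303.83269 + 23781.17948 + 25356.38180 + 525891.35844 = 637869.78206

£637869.78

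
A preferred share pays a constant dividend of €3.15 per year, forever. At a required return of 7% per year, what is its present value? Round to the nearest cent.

€45.00

Level perpetuity: PV = C / r = €3.15 / 0.07 = €45.00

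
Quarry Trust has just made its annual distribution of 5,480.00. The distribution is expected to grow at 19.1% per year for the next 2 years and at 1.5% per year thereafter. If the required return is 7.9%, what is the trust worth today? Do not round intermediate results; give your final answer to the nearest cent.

D_1 = 6526.68000
D_2 = 7773.27588
Terminal value at year 2: TV = D_2×(1+g_2)/(r−g_2) = 7889.87502/0.064 = 123279.29716
P_0 = D_1/(1+r)^1 + D_2/(1+r)^2 + TV/(1+r)^2
    = 6048.82298 + 6676.68969 + 105888.12553 = 118613.63821

118613.64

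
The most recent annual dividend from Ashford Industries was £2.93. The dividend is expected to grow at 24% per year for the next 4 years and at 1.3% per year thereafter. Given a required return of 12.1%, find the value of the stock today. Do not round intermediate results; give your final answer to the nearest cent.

£56.32

D_1 = 3.63320
D_2 = 4.50517
D_3 = 5.58641
D_4 = 6.92715
Terminal value at year 4: TV = D_4×(1+g_2)/(r−g_2) = 7.01720/0.108 = 64.97407
P_0 = D_1/(1+r)^1 + D_2/(1+r)^2 + D_3/(1+r)^3 + D_4/(1+r)^4 + TV/(1+r)^4
    = 3.24103 + 3.58509 + 3.96566 + 4.38664 + 41.14505 = 56.32348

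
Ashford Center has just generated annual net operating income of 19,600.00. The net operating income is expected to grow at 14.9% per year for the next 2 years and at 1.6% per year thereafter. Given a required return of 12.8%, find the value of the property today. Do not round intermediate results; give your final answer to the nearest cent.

224783.31

D_1 = 22520.40000
D_2 = 25875.93960
Terminal value at year 2: TV = D_2×(1+g_2)/(r−g_2) = 26289.95463/0.112 = 234731.73780
P_0 = D_1/(1+r)^1 + D_2/(1+r)^2 + TV/(1+r)^2
    = 19964.89362 + 20336.58047 + 184481.83709 = 224783.31117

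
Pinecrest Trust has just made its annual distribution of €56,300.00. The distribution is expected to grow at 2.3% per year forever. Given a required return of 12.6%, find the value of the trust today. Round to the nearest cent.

€559173.79

D₁ = D₀ × (1 + g) = €56,300.00 × 1.023 = €57,594.9000
Growing perpetuity: P = D₁ / (r − g) = €57,594.9000 / (0.126 − 0.023) = €559,173.79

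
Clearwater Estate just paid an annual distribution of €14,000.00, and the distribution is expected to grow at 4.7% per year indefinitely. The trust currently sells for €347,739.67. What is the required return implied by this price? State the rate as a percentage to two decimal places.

D₁ = €14,000.00 × 1.047 = €14,658.0000
P = D₁/(r − g) ⇒ r = D₁/P + g = €14,658.0000/€347,739.67 + 0.047 = 0.042152 + 0.047 = 0.089152

8.92%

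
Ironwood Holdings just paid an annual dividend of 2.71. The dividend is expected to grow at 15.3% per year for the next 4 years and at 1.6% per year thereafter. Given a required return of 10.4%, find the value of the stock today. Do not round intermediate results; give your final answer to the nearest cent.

49.32

D_1 = 3.12463
D_2 = 3.60270
D_3 = 4.15391
D_4 = 4.78946
Terminal value at year 4: TV = D_4×(1+g_2)/(r−g_2) = 4.86609/0.088 = 55.29649
P_0 = D_1/(1+r)^1 + D_2/(1+r)^2 + D_3/(1+r)^3 + D_4/(1+r)^4 + TV/(1+r)^4
    = 2.83028 + 2.95590 + 3.08709 + 3.22411 + 37.22385 = 49.32124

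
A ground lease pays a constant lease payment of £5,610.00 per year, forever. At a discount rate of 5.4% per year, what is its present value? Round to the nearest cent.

Level perpetuity: PV = C / r = £5,610.00 / 0.054 = £103,888.89

£103888.89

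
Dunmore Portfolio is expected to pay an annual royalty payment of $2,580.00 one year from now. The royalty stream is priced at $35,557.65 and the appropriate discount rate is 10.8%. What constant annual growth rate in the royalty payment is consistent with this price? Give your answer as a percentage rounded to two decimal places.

3.54%

P = D₁/(r−g) ⇒ g = r − D₁/P = 0.108 − $2,580.00/$35,557.65 = 0.035442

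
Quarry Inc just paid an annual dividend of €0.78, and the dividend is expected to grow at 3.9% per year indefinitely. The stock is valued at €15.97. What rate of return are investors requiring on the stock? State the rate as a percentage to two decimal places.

D₁ = €0.78 × 1.039 = €0.8104
P = D₁/(r − g) ⇒ r = D₁/P + g = €0.8104/€15.97 + 0.039 = 0.050746 + 0.039 = 0.089746

8.97%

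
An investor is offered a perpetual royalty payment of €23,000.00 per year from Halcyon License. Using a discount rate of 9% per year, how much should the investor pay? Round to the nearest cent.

Level perpetuity: PV = C / r = €23,000.00 / 0.09 = €255,555.56

€255555.56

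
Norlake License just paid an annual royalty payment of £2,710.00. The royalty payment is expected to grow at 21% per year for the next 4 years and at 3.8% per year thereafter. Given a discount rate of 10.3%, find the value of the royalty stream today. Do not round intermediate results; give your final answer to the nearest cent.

£76411.32

D_1 = 3279.10000
D_2 = 3967.71100
D_3 = 4800.93031
D_4 = 5809.12568
Terminal value at year 4: TV = D_4×(1+g_2)/(r−g_2) = 6029.87245/0.065 = 92767.26847
P_0 = D_1/(1+r)^1 + D_2/(1+r)^2 + D_3/(1+r)^3 + D_4/(1+r)^4 + TV/(1+r)^4
    = 2972.89211 + 3261.28690 + 3577.65835 + 3924.72040 + 62674.76572 = 76411.32348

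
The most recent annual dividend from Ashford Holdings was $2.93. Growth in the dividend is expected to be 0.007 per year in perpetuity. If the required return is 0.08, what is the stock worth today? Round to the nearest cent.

D₁ = D₀ × (1 + g) = $2.93 × 1.007 = $2.9505
Growing perpetuity: P = D₁ / (r − g) = $2.9505 / (0.08 − 0.007) = $40.42

$40.42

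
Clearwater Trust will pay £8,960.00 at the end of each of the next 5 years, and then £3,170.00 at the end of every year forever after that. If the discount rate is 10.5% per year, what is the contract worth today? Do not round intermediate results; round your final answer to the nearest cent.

PV of 5-year annuity: £8,960.00 × [1 − (1+0.105)^−5] / 0.105 = 33536.00968
Perpetuity value at year 5: £3,170.00 / 0.105 = 30190.47619
PV of perpetuity: 30190.47619 / (1+0.105)^5 = 18325.61562
Total PV = 33536.00968 + 18325.61562 = 51861.62530

£51861.63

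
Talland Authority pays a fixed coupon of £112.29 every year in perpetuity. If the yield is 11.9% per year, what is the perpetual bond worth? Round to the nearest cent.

£943.61

Level perpetuity: PV = C / r = £112.29 / 0.119 = £943.61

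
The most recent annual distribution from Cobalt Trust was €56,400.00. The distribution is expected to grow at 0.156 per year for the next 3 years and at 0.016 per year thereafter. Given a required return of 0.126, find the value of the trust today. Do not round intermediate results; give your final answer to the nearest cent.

D_1 = 65198.40000
D_2 = 75369.35040
D_3 = 87126.96906
Terminal value at year 3: TV = D_3×(1+g_2)/(r−g_2) = 88521.00057/0.11 = 804736.36879
P_0 = D_1/(1+r)^1 + D_2/(1+r)^2 + D_3/(1+r)^3 + TV/(1+r)^3
    = 57902.66430 + 59445.36406 + 61029.16594 + 563687.56906 = 742064.76336

€742064.76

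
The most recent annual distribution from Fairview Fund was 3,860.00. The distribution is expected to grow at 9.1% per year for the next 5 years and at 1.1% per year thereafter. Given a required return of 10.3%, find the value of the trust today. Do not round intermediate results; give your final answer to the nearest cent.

58839.43

D_1 = 4211.26000
D_2 = 4594.48466
D_3 = 5012.58276
D_4 = 5468.72780
D_5 = 5966.38202
Terminal value at year 5: TV = D_5×(1+g_2)/(r−g_2) = 6032.01223/0.092 = 65565.35030
P_0 = D_1/(1+r)^1 + D_2/(1+r)^2 + D_3/(1+r)^3 + D_4/(1+r)^4 + D_5/(1+r)^5 + TV/(1+r)^5
    = 3818.00544 + 3776.46776 + 3735.38198 + 3694.74319 + 3654.54653 + 40160.28847 = 58839.43336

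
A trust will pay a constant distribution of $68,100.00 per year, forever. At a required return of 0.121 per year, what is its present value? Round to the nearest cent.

$562809.92

Level perpetuity: PV = C / r = $68,100.00 / 0.121 = $562,809.92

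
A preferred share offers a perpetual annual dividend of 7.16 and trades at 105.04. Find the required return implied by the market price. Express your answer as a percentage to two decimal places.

6.82%

P = C/r ⇒ r = C/P = 7.16/105.04 = 0.068165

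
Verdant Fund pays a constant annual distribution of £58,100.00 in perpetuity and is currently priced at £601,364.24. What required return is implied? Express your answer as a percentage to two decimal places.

9.66%

P = C/r ⇒ r = C/P = £58,100.00/£601,364.24 = 0.096614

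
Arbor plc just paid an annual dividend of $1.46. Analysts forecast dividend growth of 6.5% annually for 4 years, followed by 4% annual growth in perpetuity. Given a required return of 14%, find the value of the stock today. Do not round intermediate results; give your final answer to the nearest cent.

D_1 = 1.55490
D_2 = 1.65597
D_3 = 1.76361
D_4 = 1.87824
Terminal value at year 4: TV = D_4×(1+g_2)/(r−g_2) = 1.95337/0.1 = 19.53371
P_0 = D_1/(1+r)^1 + D_2/(1+r)^2 + D_3/(1+r)^3 + D_4/(1+r)^4 + TV/(1+r)^4
    = 1.36395 + 1.27421 + 1.19038 + 1.11207 + 11.56552 = 16.50614

$16.51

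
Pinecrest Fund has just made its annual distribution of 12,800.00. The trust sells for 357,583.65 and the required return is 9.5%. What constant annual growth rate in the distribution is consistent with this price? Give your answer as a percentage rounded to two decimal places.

P = D₀(1+g)/(r−g) ⇒ P(r−g) = D₀(1+g) ⇒ g(P+D₀) = P·r − D₀
g = (P·r − D₀)/(P + D₀) = (357,583.65×0.095 − 12,800.00) / (357,583.65 + 12,800.00) = 0.057158

5.72%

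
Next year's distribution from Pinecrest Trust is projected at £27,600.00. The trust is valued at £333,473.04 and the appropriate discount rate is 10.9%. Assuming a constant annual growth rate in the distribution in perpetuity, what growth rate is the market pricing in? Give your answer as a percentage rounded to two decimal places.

2.62%

P = D₁/(r−g) ⇒ g = r − D₁/P = 0.109 − £27,600.00/£333,473.04 = 0.026235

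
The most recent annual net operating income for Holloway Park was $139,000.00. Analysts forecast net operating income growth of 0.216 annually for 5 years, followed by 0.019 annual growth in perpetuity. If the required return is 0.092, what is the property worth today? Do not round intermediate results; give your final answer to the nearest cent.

D_1 = 169024.00000
D_2 = 205533.18400
D_3 = 249928.35174
D_4 = 303912.87572
D_5 = 369558.05688
Terminal value at year 5: TV = D_5×(1+g_2)/(r−g_2) = 376579.65996/0.073 = 5158625.47886
P_0 = D_1/(1+r)^1 + D_2/(1+r)^2 + D_3/(1+r)^3 + D_4/(1+r)^4 + D_5/(1+r)^5 + TV/(1+r)^5
    = 154783.88278 + 172360.07460 + 191932.09773 + 213726.58501 + 237995.90419 + 3322162.00506 = 4292960.54937

$4292960.55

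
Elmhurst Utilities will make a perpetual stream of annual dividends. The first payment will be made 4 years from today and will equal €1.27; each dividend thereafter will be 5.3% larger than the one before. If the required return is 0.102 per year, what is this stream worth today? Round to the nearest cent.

€19.37

Value at end of year 3: C₁ / (r − g) = €1.27 / (0.102 − 0.053) = €25.9184
Discount to today: PV = €25.9184 / (1 + 0.102)^3 = €25.9184 / 1.338273 = €19.37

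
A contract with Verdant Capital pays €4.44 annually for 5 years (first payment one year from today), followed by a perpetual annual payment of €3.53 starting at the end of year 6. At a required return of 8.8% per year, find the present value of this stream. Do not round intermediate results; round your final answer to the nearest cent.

€43.67

PV of 5-year annuity: €4.44 × [1 − (1+0.088)^−5] / 0.088 = 17.36005
Perpetuity value at year 5: €3.53 / 0.088 = 40.11364
PV of perpetuity: 40.11364 / (1+0.088)^5 = 26.31162
Total PV = 17.36005 + 26.31162 = 43.67166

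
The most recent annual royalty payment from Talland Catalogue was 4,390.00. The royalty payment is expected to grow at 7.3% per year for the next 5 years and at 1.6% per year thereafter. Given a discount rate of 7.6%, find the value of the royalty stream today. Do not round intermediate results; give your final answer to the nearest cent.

95073.88

D_1 = 4710.47000
D_2 = 5054.33431
D_3 = 5423.30071
D_4 = 5819.20167
D_5 = 6244.00339
Terminal value at year 5: TV = D_5×(1+g_2)/(r−g_2) = 6343.90744/0.06 = 105731.79071
P_0 = D_1/(1+r)^1 + D_2/(1+r)^2 + D_3/(1+r)^3 + D_4/(1+r)^4 + D_5/(1+r)^5 + TV/(1+r)^5
    = 4377.76022 + 4365.55457 + 4353.38295 + 4341.24527 + 4329.14142 + 73306.79476 = 95073.87920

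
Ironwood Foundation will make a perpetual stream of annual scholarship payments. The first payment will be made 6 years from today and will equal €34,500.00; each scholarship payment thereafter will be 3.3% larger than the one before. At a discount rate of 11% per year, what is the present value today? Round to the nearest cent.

€265897.02

Value at end of year 5: C₁ / (r − g) = €34,500.00 / (0.11 − 0.033) = €448,051.9481
Discount to today: PV = €448,051.9481 / (1 + 0.11)^5 = €448,051.9481 / 1.685058 = €265,897.02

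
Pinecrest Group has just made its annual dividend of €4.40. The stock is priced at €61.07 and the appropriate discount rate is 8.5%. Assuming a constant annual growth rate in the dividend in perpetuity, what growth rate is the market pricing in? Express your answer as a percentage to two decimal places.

1.21%

P = D₀(1+g)/(r−g) ⇒ P(r−g) = D₀(1+g) ⇒ g(P+D₀) = P·r − D₀
g = (P·r − D₀)/(P + D₀) = (€61.07×0.085 − €4.40) / (€61.07 + €4.40) = 0.012081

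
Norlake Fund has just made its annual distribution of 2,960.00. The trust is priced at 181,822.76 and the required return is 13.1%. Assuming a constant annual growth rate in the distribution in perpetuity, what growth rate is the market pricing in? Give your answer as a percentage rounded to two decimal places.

11.29%

P = D₀(1+g)/(r−g) ⇒ P(r−g) = D₀(1+g) ⇒ g(P+D₀) = P·r − D₀
g = (P·r − D₀)/(P + D₀) = (181,822.76×0.131 − 2,960.00) / (181,822.76 + 2,960.00) = 0.112883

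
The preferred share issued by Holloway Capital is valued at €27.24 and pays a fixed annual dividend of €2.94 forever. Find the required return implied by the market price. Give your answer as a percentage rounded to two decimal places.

10.79%

P = C/r ⇒ r = C/P = €2.94/€27.24 = 0.107930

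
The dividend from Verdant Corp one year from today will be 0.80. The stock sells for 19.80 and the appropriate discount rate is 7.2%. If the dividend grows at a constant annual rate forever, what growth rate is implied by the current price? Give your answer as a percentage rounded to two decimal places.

3.16%

P = D₁/(r−g) ⇒ g = r − D₁/P = 0.072 − 0.80/19.80 = 0.031596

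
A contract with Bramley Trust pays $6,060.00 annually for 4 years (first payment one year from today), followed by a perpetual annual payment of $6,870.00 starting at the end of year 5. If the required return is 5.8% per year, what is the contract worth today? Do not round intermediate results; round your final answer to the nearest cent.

$115628.64

PV of 4-year annuity: $6,060.00 × [1 − (1+0.058)^−4] / 0.058 = 21095.06543
Perpetuity value at year 4: $6,870.00 / 0.058 = 118448.27586
PV of perpetuity: 118448.27586 / (1+0.058)^4 = 94533.57297
Total PV = 21095.06543 + 94533.57297 = 115628.63840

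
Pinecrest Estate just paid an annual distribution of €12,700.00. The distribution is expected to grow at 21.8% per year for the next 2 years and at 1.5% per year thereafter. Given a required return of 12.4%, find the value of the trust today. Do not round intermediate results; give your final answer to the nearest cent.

€167544.09

D_1 = 15468.60000
D_2 = 18840.75480
Terminal value at year 2: TV = D_2×(1+g_2)/(r−g_2) = 19123.36612/0.109 = 175443.72589
P_0 = D_1/(1+r)^1 + D_2/(1+r)^2 + TV/(1+r)^2
    = 13762.09964 + 14913.02257 + 138868.97162 = 167544.09383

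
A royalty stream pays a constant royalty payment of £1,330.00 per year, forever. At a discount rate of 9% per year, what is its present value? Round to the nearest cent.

Level perpetuity: PV = C / r = £1,330.00 / 0.09 = £14,777.78

£14777.78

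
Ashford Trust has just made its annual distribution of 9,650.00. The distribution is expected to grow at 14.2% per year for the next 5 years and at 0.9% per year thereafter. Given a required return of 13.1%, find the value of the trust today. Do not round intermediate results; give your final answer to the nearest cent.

D_1 = 11020.30000
D_2 = 12585.18260
D_3 = 14372.27853
D_4 = 16413.14208
D_5 = 18743.80826
Terminal value at year 5: TV = D_5×(1+g_2)/(r−g_2) = 18912.50253/0.122 = 155020.51254
P_0 = D_1/(1+r)^1 + D_2/(1+r)^2 + D_3/(1+r)^3 + D_4/(1+r)^4 + D_5/(1+r)^5 + TV/(1+r)^5
    = 9743.85500 + 9838.62282 + 9934.31234 + 10030.93253 + 10128.49244 + 83767.61370 = 133443.82882

133443.83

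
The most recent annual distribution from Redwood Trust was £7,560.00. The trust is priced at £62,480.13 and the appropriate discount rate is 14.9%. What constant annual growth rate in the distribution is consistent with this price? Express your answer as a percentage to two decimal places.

P = D₀(1+g)/(r−g) ⇒ P(r−g) = D₀(1+g) ⇒ g(P+D₀) = P·r − D₀
g = (P·r − D₀)/(P + D₀) = (£62,480.13×0.149 − £7,560.00) / (£62,480.13 + £7,560.00) = 0.024979

2.50%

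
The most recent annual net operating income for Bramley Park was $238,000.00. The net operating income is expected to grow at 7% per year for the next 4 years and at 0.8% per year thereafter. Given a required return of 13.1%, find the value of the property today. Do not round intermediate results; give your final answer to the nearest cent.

$2392863.67

D_1 = 254660.00000
D_2 = 272486.20000
D_3 = 291560.23400
D_4 = 311969.45038
Terminal value at year 4: TV = D_4×(1+g_2)/(r−g_2) = 314465.20598/0.123 = 2556627.69092
P_0 = D_1/(1+r)^1 + D_2/(1+r)^2 + D_3/(1+r)^3 + D_4/(1+r)^4 + TV/(1+r)^4
    = 225163.57206 + 213019.47136 + 201530.35752 + 190660.90411 + 1562489.36047 = 2392863.66551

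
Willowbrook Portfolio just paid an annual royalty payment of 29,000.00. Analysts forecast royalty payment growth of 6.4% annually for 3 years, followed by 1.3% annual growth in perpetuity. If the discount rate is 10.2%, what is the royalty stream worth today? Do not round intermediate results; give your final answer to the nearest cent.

378233.24

D_1 = 30856.00000
D_2 = 32830.78400
D_3 = 34931.95418
Terminal value at year 3: TV = D_3×(1+g_2)/(r−g_2) = 35386.06958/0.089 = 397596.28742
P_0 = D_1/(1+r)^1 + D_2/(1+r)^2 + D_3/(1+r)^3 + TV/(1+r)^3
    = 28000.00000 + 27034.48276 + 26102.25922 + 297096.50096 = 378233.24293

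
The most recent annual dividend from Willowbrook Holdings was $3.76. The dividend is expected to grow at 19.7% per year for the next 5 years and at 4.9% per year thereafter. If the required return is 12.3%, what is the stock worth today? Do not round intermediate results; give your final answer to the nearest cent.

$96.19

D_1 = 4.50072
D_2 = 5.38736
D_3 = 6.44867
D_4 = 7.71906
D_5 = 9.23972
Terminal value at year 5: TV = D_5×(1+g_2)/(r−g_2) = 9.69246/0.074 = 130.97921
P_0 = D_1/(1+r)^1 + D_2/(1+r)^2 + D_3/(1+r)^3 + D_4/(1+r)^4 + D_5/(1+r)^5 + TV/(1+r)^5
    = 4.00776 + 4.27186 + 4.55335 + 4.85339 + 5.17321 + 73.33370 = 96.19327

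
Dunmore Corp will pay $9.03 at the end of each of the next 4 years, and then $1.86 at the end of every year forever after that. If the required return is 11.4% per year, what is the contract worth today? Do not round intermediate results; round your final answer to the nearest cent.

PV of 4-year annuity: $9.03 × [1 − (1+0.114)^−4] / 0.114 = 27.77749
Perpetuity value at year 4: $1.86 / 0.114 = 16.31579
PV of perpetuity: 16.31579 / (1+0.114)^4 = 10.59418
Total PV = 27.77749 + 10.59418 = 38.37167

$38.37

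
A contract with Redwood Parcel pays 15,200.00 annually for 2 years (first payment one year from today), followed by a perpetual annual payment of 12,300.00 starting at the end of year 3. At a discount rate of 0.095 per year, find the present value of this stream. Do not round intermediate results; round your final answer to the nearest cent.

134540.72

PV of 2-year annuity: 15,200.00 × [1 − (1+0.095)^−2] / 0.095 = 26558.24524
Perpetuity value at year 2: 12,300.00 / 0.095 = 129473.68421
PV of perpetuity: 129473.68421 / (1+0.095)^2 = 107982.47260
Total PV = 26558.24524 + 107982.47260 = 134540.71784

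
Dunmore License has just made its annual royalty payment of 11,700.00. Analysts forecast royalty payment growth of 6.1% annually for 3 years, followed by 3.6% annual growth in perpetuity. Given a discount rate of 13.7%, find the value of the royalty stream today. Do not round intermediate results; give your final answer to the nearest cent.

D_1 = 12413.70000
D_2 = 13170.93570
D_3 = 13974.36278
Terminal value at year 3: TV = D_3×(1+g_2)/(r−g_2) = 14477.43984/0.101 = 143340.98849
P_0 = D_1/(1+r)^1 + D_2/(1+r)^2 + D_3/(1+r)^3 + TV/(1+r)^3
    = 10917.94195 + 10188.15867 + 9507.15598 + 97518.94652 = 128132.20313

128132.20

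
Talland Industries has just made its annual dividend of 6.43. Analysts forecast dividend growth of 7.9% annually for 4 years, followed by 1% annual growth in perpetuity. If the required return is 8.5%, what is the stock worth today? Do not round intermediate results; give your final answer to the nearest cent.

D_1 = 6.93797
D_2 = 7.48607
D_3 = 8.07747
D_4 = 8.71559
Terminal value at year 4: TV = D_4×(1+g_2)/(r−g_2) = 8.80275/0.075 = 117.36993
P_0 = D_1/(1+r)^1 + D_2/(1+r)^2 + D_3/(1+r)^3 + D_4/(1+r)^4 + TV/(1+r)^4
    = 6.39444 + 6.35908 + 6.32392 + 6.28895 + 84.69113 = 110.05751

110.06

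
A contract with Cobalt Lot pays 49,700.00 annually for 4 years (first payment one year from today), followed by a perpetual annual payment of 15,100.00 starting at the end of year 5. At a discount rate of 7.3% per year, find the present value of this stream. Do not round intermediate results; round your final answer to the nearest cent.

PV of 4-year annuity: 49,700.00 × [1 − (1+0.073)^−4] / 0.073 = 167210.53427
Perpetuity value at year 4: 15,100.00 / 0.073 = 206849.31507
PV of perpetuity: 206849.31507 / (1+0.073)^4 = 156046.91934
Total PV = 167210.53427 + 156046.91934 = 323257.45361

323257.45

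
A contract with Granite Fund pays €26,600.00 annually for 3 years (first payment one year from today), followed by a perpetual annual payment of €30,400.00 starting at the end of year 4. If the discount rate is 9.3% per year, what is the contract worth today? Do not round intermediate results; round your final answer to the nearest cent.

€317314.00

PV of 3-year annuity: €26,600.00 × [1 − (1+0.093)^−3] / 0.093 = 66974.05515
Perpetuity value at year 3: €30,400.00 / 0.093 = 326881.72043
PV of perpetuity: 326881.72043 / (1+0.093)^3 = 250339.94311
Total PV = 66974.05515 + 250339.94311 = 317313.99827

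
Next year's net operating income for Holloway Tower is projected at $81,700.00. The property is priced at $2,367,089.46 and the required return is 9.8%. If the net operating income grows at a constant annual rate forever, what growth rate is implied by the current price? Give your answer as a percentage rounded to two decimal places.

6.35%

P = D₁/(r−g) ⇒ g = r − D₁/P = 0.098 − $81,700.00/$2,367,089.46 = 0.063485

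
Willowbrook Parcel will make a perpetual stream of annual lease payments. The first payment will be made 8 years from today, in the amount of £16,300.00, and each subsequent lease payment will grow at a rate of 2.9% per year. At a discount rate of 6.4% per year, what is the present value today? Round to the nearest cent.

£301667.25

Value at end of year 7: C₁ / (r − g) = £16,300.00 / (0.064 − 0.029) = £465,714.2857
Discount to today: PV = £465,714.2857 / (1 + 0.064)^7 = £465,714.2857 / 1.543801 = £301,667.25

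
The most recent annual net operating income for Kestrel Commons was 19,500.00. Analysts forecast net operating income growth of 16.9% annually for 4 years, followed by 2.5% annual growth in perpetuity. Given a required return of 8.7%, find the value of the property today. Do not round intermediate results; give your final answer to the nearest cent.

D_1 = 22795.50000
D_2 = 26647.93950
D_3 = 31151.44128
D_4 = 36416.03485
Terminal value at year 4: TV = D_4×(1+g_2)/(r−g_2) = 37326.43572/0.062 = 602039.28584
P_0 = D_1/(1+r)^1 + D_2/(1+r)^2 + D_3/(1+r)^3 + D_4/(1+r)^4 + TV/(1+r)^4
    = 20971.02116 + 22553.01172 + 24254.34287 + 26084.01731 + 431227.70545 = 525090.09850

525090.10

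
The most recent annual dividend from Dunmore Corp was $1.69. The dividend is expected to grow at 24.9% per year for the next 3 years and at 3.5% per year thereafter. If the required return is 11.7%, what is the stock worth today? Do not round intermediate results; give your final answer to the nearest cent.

D_1 = 2.11081
D_2 = 2.63640
D_3 = 3.29287
Terminal value at year 3: TV = D_3×(1+g_2)/(r−g_2) = 3.40812/0.082 = 41.56239
P_0 = D_1/(1+r)^1 + D_2/(1+r)^2 + D_3/(1+r)^3 + TV/(1+r)^3
    = 1.88971 + 2.11303 + 2.36273 + 29.82229 = 36.18776

$36.19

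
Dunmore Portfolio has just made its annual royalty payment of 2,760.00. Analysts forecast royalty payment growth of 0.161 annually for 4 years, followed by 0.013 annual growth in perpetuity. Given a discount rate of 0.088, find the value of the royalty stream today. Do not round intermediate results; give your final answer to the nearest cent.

D_1 = 3204.36000
D_2 = 3720.26196
D_3 = 4319.22414
D_4 = 5014.61922
Terminal value at year 4: TV = D_4×(1+g_2)/(r−g_2) = 5079.80927/0.075 = 67730.79028
P_0 = D_1/(1+r)^1 + D_2/(1+r)^2 + D_3/(1+r)^3 + D_4/(1+r)^4 + TV/(1+r)^4
    = 2945.18382 + 3142.79266 + 3353.66019 + 3578.67599 + 48335.98371 = 61356.29637

61356.30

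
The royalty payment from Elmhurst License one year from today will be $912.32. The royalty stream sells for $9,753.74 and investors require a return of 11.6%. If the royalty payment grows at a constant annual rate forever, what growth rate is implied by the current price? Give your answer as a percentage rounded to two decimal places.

2.25%

P = D₁/(r−g) ⇒ g = r − D₁/P = 0.116 − $912.32/$9,753.74 = 0.022465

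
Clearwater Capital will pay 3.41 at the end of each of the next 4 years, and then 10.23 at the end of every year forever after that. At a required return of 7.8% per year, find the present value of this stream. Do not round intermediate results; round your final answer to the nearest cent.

PV of 4-year annuity: 3.41 × [1 − (1+0.078)^−4] / 0.078 = 11.34482
Perpetuity value at year 4: 10.23 / 0.078 = 131.15385
PV of perpetuity: 131.15385 / (1+0.078)^4 = 97.11940
Total PV = 11.34482 + 97.11940 = 108.46421

108.46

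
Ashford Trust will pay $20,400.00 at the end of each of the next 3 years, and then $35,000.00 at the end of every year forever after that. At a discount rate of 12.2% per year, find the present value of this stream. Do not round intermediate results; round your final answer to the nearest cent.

PV of 3-year annuity: $20,400.00 × [1 − (1+0.122)^−3] / 0.122 = 48829.45385
Perpetuity value at year 3: $35,000.00 / 0.122 = 286885.24590
PV of perpetuity: 286885.24590 / (1+0.122)^3 = 203109.22214
Total PV = 48829.45385 + 203109.22214 = 251938.67599

$251938.68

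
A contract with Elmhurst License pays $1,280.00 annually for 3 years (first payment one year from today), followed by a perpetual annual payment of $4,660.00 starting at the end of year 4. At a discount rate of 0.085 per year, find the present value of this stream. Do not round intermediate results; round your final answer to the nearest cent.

PV of 3-year annuity: $1,280.00 × [1 − (1+0.085)^−3] / 0.085 = 3269.14864
Perpetuity value at year 3: $4,660.00 / 0.085 = 54823.52941
PV of perpetuity: 54823.52941 / (1+0.085)^3 = 42921.78516
Total PV = 3269.14864 + 42921.78516 = 46190.93380

$46190.93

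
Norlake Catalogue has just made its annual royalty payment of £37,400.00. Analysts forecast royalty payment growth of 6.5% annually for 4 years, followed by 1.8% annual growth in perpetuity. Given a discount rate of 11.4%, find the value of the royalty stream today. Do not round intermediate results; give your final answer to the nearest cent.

£465145.27

D_1 = 39831.00000
D_2 = 42420.01500
D_3 = 45177.31597
D_4 = 48113.84151
Terminal value at year 4: TV = D_4×(1+g_2)/(r−g_2) = 48979.89066/0.096 = 510207.19438
P_0 = D_1/(1+r)^1 + D_2/(1+r)^2 + D_3/(1+r)^3 + D_4/(1+r)^4 + TV/(1+r)^4
    = 35754.93716 + 34182.23346 + 32678.70614 + 31241.31242 + 331288.08381 = 465145.27300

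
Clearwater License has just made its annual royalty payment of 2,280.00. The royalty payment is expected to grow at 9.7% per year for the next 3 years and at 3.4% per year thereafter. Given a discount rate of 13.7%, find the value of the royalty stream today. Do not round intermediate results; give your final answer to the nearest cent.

26926.78

D_1 = 2501.16000
D_2 = 2743.77252
D_3 = 3009.91845
Terminal value at year 3: TV = D_3×(1+g_2)/(r−g_2) = 3112.25568/0.103 = 30216.07458
P_0 = D_1/(1+r)^1 + D_2/(1+r)^2 + D_3/(1+r)^3 + TV/(1+r)^3
    = 2199.78892 + 2122.39969 + 2047.73303 + 20556.85392 = 26926.77555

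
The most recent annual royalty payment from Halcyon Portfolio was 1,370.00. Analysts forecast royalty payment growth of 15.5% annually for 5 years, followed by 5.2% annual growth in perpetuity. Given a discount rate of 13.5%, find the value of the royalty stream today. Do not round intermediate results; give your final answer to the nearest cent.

26169.85

D_1 = 1582.35000
D_2 = 1827.61425
D_3 = 2110.89446
D_4 = 2438.08310
D_5 = 2815.98598
Terminal value at year 5: TV = D_5×(1+g_2)/(r−g_2) = 2962.41725/0.083 = 35691.77411
P_0 = D_1/(1+r)^1 + D_2/(1+r)^2 + D_3/(1+r)^3 + D_4/(1+r)^4 + D_5/(1+r)^5 + TV/(1+r)^5
    = 1394.14097 + 1418.70733 + 1443.70658 + 1469.14634 + 1495.03438 + 18949.11049 = 26169.84609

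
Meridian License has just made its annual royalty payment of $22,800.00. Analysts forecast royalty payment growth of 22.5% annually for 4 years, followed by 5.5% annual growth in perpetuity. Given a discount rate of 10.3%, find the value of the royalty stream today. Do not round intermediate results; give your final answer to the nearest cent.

D_1 = 27930.00000
D_2 = 34214.25000
D_3 = 41912.45625
D_4 = 51342.75891
Terminal value at year 4: TV = D_4×(1+g_2)/(r−g_2) = 54166.61065/0.048 = 1128471.05513
P_0 = D_1/(1+r)^1 + D_2/(1+r)^2 + D_3/(1+r)^3 + D_4/(1+r)^4 + TV/(1+r)^4
    = 25321.84950 + 28122.63431 + 31233.20673 + 34687.83159 + 762409.63186 = 881775.15399

$881775.15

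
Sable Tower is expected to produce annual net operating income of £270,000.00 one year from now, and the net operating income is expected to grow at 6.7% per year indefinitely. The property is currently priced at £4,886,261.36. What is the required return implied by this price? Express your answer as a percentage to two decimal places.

12.23%

P = D₁/(r − g) ⇒ r = D₁/P + g = £270,000.0000/£4,886,261.36 + 0.067 = 0.055257 + 0.067 = 0.122257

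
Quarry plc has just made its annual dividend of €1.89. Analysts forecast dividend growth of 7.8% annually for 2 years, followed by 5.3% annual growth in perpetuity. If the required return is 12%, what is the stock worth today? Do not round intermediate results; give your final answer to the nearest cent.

D_1 = 2.03742
D_2 = 2.19634
Terminal value at year 2: TV = D_2×(1+g_2)/(r−g_2) = 2.31274/0.067 = 34.51858
P_0 = D_1/(1+r)^1 + D_2/(1+r)^2 + TV/(1+r)^2
    = 1.81913 + 1.75091 + 27.51800 = 31.08803

€31.09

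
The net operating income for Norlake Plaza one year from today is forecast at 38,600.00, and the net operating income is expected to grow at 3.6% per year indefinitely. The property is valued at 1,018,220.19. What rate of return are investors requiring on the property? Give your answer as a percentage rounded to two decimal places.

P = D₁/(r − g) ⇒ r = D₁/P + g = 38,600.0000/1,018,220.19 + 0.036 = 0.037909 + 0.036 = 0.073909

7.39%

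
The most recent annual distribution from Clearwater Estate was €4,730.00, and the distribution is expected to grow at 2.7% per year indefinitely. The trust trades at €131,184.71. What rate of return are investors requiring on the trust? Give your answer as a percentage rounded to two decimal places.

6.40%

D₁ = €4,730.00 × 1.027 = €4,857.7100
P = D₁/(r − g) ⇒ r = D₁/P + g = €4,857.7100/€131,184.71 + 0.027 = 0.037030 + 0.027 = 0.064030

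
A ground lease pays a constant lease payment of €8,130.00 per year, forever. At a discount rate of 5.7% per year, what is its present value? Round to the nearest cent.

Level perpetuity: PV = C / r = €8,130.00 / 0.057 = €142,631.58

€142631.58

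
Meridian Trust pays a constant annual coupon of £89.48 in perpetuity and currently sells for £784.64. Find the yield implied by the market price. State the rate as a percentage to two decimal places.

P = C/r ⇒ r = C/P = £89.48/£784.64 = 0.114040

11.40%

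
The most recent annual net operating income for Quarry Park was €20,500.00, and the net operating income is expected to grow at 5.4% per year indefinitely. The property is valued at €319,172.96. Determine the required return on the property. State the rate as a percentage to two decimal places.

D₁ = €20,500.00 × 1.054 = €21,607.0000
P = D₁/(r − g) ⇒ r = D₁/P + g = €21,607.0000/€319,172.96 + 0.054 = 0.067697 + 0.054 = 0.121697

12.17%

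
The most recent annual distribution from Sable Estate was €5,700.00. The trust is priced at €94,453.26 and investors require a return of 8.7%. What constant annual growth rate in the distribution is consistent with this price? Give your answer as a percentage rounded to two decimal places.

P = D₀(1+g)/(r−g) ⇒ P(r−g) = D₀(1+g) ⇒ g(P+D₀) = P·r − D₀
g = (P·r − D₀)/(P + D₀) = (€94,453.26×0.087 − €5,700.00) / (€94,453.26 + €5,700.00) = 0.025136

2.51%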